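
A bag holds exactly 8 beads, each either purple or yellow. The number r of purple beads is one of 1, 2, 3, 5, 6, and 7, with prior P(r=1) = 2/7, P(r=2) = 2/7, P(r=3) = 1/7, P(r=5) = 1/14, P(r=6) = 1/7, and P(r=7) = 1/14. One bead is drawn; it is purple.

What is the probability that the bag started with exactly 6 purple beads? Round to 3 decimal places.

For each hypothesis, P(data | H) works out to: P(data | r = 1) = (1/8) = 1/8; P(data | r = 2) = (2/8) = 1/4; P(data | r = 3) = (3/8) = 3/8; P(data | r = 5) = (5/8) = 5/8; P(data | r = 6) = (6/8) = 3/4; P(data | r = 7) = (7/8) = 7/8.
Weighting by the prior gives 2/7 · 1/8 = 1/28, 2/7 · 1/4 = 1/14, 1/7 · 3/8 = 3/56, 1/14 · 5/8 = 5/112, 1/7 · 3/4 = 3/28, 1/14 · 7/8 = 1/16; these sum to 3/8.
Therefore the posterior P(r = 6 | data) = (3/28) / (3/8) = 2/7.

0.286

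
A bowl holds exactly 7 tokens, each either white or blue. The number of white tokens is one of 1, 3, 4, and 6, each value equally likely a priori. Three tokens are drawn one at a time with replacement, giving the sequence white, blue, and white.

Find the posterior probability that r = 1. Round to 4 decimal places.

The likelihood of the observed sequence under each hypothesis: P(data | r = 1) = (1/7)(6/7)(1/7) = 6/343; P(data | r = 3) = (3/7)(4/7)(3/7) = 36/343; P(data | r = 4) = (4/7)(3/7)(4/7) = 48/343; P(data | r = 6) = (6/7)(1/7)(6/7) = 36/343.
Multiplying each by its prior: 1/4 · 6/343 = 3/686, 1/4 · 36/343 = 9/343, 1/4 · 48/343 = 12/343, 1/4 · 36/343 = 9/343; with total 9/98.
Hence P(r = 1 | data) = (3/686) / (9/98) = 1/21.

0.0476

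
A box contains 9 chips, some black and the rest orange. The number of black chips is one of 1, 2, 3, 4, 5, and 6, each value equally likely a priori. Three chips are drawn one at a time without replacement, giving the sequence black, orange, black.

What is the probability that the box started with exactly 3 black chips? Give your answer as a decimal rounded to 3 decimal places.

The likelihood of the observed sequence under each hypothesis: P(data | r = 1) = (1/9)(8/8)(0/7) = 0; P(data | r = 2) = (2/9)(7/8)(1/7) = 1/36; P(data | r = 3) = (3/9)(6/8)(2/7) = 1/14; P(data | r = 4) = (4/9)(5/8)(3/7) = 5/42; P(data | r = 5) = (5/9)(4/8)(4/7) = 10/63; P(data | r = 6) = (6/9)(3/8)(5/7) = 5/28.
Multiplying each by its prior: 1/6 · 0 = 0, 1/6 · 1/36 = 1/216, 1/6 · 1/14 = 1/84, 1/6 · 5/42 = 5/252, 1/6 · 10/63 = 5/189, 1/6 · 5/28 = 5/168; with total 5/54.
So P(r = 3 | data) = (1/84) / (5/54) = 9/70.

0.129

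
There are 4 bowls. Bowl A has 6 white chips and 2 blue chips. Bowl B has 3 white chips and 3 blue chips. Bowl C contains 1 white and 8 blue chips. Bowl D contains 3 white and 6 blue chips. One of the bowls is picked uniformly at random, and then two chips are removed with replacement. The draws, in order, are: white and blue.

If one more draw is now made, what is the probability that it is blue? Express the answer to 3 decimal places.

0.538

Compute the likelihood of the observed sequence for each case: P(data | bowl A) = (6/8)(2/8) = 0.1875; P(data | bowl B) = (3/6)(3/6) = 0.25; P(data | bowl C) = (1/9)(8/9) = 0.098765; P(data | bowl D) = (3/9)(6/9) = 0.22222.
The prior-weighted likelihoods are 1/4 · 0.1875 = 0.046875, 1/4 · 0.25 = 0.0625, 1/4 · 0.098765 = 0.024691, 1/4 · 0.22222 = 0.055556; these sum to 0.18962.
The posterior is then P(bowl A | data) = 0.2472, P(bowl B | data) = 0.3296, P(bowl C | data) = 0.13021, P(bowl D | data) = 0.29298.
So P(blue next | data) = Σ P(blue next | H) P(H | data) = (1/4)(0.2472) + (1/2)(0.3296) + (8/9)(0.13021) + (2/3)(0.29298) = 0.53767.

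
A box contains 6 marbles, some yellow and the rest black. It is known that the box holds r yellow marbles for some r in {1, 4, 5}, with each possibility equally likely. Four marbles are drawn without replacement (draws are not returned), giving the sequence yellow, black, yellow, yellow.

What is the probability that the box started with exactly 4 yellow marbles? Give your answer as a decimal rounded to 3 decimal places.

0.444

Compute the likelihood of the observed sequence for each case: P(data | r = 1) = (1/6)(5/5)(0/4) = 0; P(data | r = 4) = (4/6)(2/5)(3/4)(2/3) = 2/15; P(data | r = 5) = (5/6)(1/5)(4/4)(3/3) = 1/6.
Weighting by the prior gives 1/3 · 0 = 0, 1/3 · 2/15 = 2/45, 1/3 · 1/6 = 1/18; these sum to 1/10.
By Bayes' rule, P(r = 4 | data) = (2/45) / (1/10) = 4/9.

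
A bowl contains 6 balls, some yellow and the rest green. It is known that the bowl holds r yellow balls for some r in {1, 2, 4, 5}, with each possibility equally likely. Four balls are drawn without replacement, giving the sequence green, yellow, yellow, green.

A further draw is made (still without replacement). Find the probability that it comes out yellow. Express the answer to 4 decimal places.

Under each hypothesis, the probability of the observed sequence is: P(data | r = 1) = (5/6)(1/5)(0/4) = 0; P(data | r = 2) = (4/6)(2/5)(1/4)(3/3) = 1/15; P(data | r = 4) = (2/6)(4/5)(3/4)(1/3) = 1/15; P(data | r = 5) = (1/6)(5/5)(4/4)(0/3) = 0.
Weighting by the prior gives 1/4 · 0 = 0, 1/4 · 1/15 = 1/60, 1/4 · 1/15 = 1/60, 1/4 · 0 = 0; with total 1/30.
Normalising, the posterior is P(r = 1 | data) = 0, P(r = 2 | data) = 1/2, P(r = 4 | data) = 1/2, P(r = 5 | data) = 0.
The predictive probability is P(yellow next | data) = (0)(1/2) + (1)(1/2) = 1/2.

0.5000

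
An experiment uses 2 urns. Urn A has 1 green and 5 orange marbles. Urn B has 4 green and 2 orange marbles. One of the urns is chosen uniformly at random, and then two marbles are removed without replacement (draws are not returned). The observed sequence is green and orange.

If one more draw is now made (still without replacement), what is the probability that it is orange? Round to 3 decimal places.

0.538

Compute the likelihood of the observed sequence for each case: P(data | urn A) = (1/6)(5/5) = 1/6; P(data | urn B) = (4/6)(2/5) = 4/15.
Multiplying each by its prior: 1/2 · 1/6 = 1/12, 1/2 · 4/15 = 2/15; with total 13/60.
The posterior is then P(urn A | data) = 5/13, P(urn B | data) = 8/13.
So P(orange next | data) = Σ P(orange next | H) P(H | data) = (1)(5/13) + (1/4)(8/13) = 7/13.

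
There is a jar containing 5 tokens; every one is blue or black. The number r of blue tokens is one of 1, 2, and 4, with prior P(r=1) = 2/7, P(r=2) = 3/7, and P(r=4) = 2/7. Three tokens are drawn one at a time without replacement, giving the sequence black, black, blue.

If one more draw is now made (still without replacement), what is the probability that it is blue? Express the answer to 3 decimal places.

0.300

Under each hypothesis, the probability of the observed sequence is: P(data | r = 1) = (4/5)(3/4)(1/3) = 1/5; P(data | r = 2) = (3/5)(2/4)(2/3) = 1/5; P(data | r = 4) = (1/5)(0/4) = 0.
Weighting by the prior gives 2/7 · 1/5 = 2/35, 3/7 · 1/5 = 3/35, 2/7 · 0 = 0; these sum to 1/7.
The posterior is then P(r = 1 | data) = 2/5, P(r = 2 | data) = 3/5, P(r = 4 | data) = 0.
Averaging over the posterior, P(blue next | data) = (0)(2/5) + (1/2)(3/5) = 3/10.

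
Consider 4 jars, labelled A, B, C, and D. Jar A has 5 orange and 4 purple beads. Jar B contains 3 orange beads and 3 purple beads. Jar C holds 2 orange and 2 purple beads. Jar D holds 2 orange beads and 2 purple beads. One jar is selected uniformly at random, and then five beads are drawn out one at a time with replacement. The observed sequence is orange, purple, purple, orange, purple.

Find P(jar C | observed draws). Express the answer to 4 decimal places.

Compute the likelihood of the observed sequence for each case: P(data | jar A) = (5/9)(4/9)(4/9)(5/9)(4/9) = 0.027096; P(data | jar B) = (3/6)(3/6)(3/6)(3/6)(3/6) = 0.03125; P(data | jar C) = (2/4)(2/4)(2/4)(2/4)(2/4) = 0.03125; P(data | jar D) = (2/4)(2/4)(2/4)(2/4)(2/4) = 0.03125.
Weighting by the prior gives 1/4 · 0.027096 = 0.006774, 1/4 · 0.03125 = 0.0078125, 1/4 · 0.03125 = 0.0078125, 1/4 · 0.03125 = 0.0078125; with total 0.030212.
So P(jar C | data) = (0.0078125) / (0.030212) = 0.25859.

0.2586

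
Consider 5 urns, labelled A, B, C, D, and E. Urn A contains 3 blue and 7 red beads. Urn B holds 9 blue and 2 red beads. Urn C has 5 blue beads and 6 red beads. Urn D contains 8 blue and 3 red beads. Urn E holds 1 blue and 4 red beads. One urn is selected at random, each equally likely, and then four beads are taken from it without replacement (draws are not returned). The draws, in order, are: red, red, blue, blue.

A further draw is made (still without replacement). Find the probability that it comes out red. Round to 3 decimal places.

For each hypothesis, P(data | H) works out to: P(data | urn A) = (7/10)(6/9)(3/8)(2/7) = 0.05; P(data | urn B) = (2/11)(1/10)(9/9)(8/8) = 0.018182; P(data | urn C) = (6/11)(5/10)(5/9)(4/8) = 0.075758; P(data | urn D) = (3/11)(2/10)(8/9)(7/8) = 0.042424; P(data | urn E) = (4/5)(3/4)(1/3)(0/2) = 0.
Weighting by the prior gives 1/5 · 0.05 = 0.01, 1/5 · 0.018182 = 0.0036364, 1/5 · 0.075758 = 0.015152, 1/5 · 0.042424 = 0.0084848, 1/5 · 0 = 0; these sum to 0.037273.
The posterior is then P(urn A | data) = 0.26829, P(urn B | data) = 0.097561, P(urn C | data) = 0.4065, P(urn D | data) = 0.22764, P(urn E | data) = 0.
So P(red next | data) = Σ P(red next | H) P(H | data) = (5/6)(0.26829) + (0)(0.097561) + (4/7)(0.4065) + (1/7)(0.22764) = 0.48839.

0.488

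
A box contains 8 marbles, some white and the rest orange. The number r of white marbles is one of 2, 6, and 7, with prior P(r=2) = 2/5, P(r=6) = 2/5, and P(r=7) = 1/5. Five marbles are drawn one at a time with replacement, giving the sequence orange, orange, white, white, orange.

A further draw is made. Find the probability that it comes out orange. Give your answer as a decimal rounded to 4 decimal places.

0.6146

For each hypothesis, P(data | H) works out to: P(data | r = 2) = (6/8)(6/8)(2/8)(2/8)(6/8) = 0.026367; P(data | r = 6) = (2/8)(2/8)(6/8)(6/8)(2/8) = 0.0087891; P(data | r = 7) = (1/8)(1/8)(7/8)(7/8)(1/8) = 0.0014954.
Weighting by the prior gives 2/5 · 0.026367 = 0.010547, 2/5 · 0.0087891 = 0.0035156, 1/5 · 0.0014954 = 0.00029907; these sum to 0.014362.
Dividing through by the total gives posterior P(r = 2 | data) = 0.73438, P(r = 6 | data) = 0.24479, P(r = 7 | data) = 0.020824.
The predictive probability is P(orange next | data) = (3/4)(0.73438) + (1/4)(0.24479) + (1/8)(0.020824) = 0.61459.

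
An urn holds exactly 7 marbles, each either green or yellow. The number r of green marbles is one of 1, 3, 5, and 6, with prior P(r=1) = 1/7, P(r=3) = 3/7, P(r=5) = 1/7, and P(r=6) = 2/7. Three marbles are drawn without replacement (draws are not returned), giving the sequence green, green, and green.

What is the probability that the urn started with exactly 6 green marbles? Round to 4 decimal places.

0.7547

The likelihood of the observed sequence under each hypothesis: P(data | r = 1) = (1/7)(0/6) = 0; P(data | r = 3) = (3/7)(2/6)(1/5) = 1/35; P(data | r = 5) = (5/7)(4/6)(3/5) = 2/7; P(data | r = 6) = (6/7)(5/6)(4/5) = 4/7.
Multiplying each by its prior: 1/7 · 0 = 0, 3/7 · 1/35 = 3/245, 1/7 · 2/7 = 2/49, 2/7 · 4/7 = 8/49; summing to 53/245.
So P(r = 6 | data) = (8/49) / (53/245) = 40/53.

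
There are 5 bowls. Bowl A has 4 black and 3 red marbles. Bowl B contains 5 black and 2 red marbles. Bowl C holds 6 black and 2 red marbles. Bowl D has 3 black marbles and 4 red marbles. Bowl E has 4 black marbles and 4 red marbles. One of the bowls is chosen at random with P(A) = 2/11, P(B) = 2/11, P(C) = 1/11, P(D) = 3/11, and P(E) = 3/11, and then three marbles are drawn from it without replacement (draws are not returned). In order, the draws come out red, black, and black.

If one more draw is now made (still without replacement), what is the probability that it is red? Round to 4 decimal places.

0.4879

Compute the likelihood of the observed sequence for each case: P(data | bowl A) = (3/7)(4/6)(3/5) = 0.17143; P(data | bowl B) = (2/7)(5/6)(4/5) = 0.19048; P(data | bowl C) = (2/8)(6/7)(5/6) = 0.17857; P(data | bowl D) = (4/7)(3/6)(2/5) = 0.11429; P(data | bowl E) = (4/8)(4/7)(3/6) = 0.14286.
Weighting by the prior gives 2/11 · 0.17143 = 0.031169, 2/11 · 0.19048 = 0.034632, 1/11 · 0.17857 = 0.016234, 3/11 · 0.11429 = 0.031169, 3/11 · 0.14286 = 0.038961; summing to 0.15216.
Dividing through by the total gives posterior P(bowl A | data) = 0.20484, P(bowl B | data) = 0.2276, P(bowl C | data) = 0.10669, P(bowl D | data) = 0.20484, P(bowl E | data) = 0.25605.
So P(red next | data) = Σ P(red next | H) P(H | data) = (1/2)(0.20484) + (1/4)(0.2276) + (1/5)(0.10669) + (3/4)(0.20484) + (3/5)(0.25605) = 0.48791.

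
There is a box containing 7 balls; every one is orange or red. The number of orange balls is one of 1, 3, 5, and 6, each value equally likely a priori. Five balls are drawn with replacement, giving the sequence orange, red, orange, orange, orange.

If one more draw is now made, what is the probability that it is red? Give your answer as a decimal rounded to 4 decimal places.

The likelihood of the observed sequence under each hypothesis: P(data | r = 1) = (1/7)(6/7)(1/7)(1/7)(1/7) = 0.00035699; P(data | r = 3) = (3/7)(4/7)(3/7)(3/7)(3/7) = 0.019278; P(data | r = 5) = (5/7)(2/7)(5/7)(5/7)(5/7) = 0.074374; P(data | r = 6) = (6/7)(1/7)(6/7)(6/7)(6/7) = 0.077111.
Multiplying each by its prior: 1/4 · 0.00035699 = 8.9249e-05, 1/4 · 0.019278 = 0.0048194, 1/4 · 0.074374 = 0.018593, 1/4 · 0.077111 = 0.019278; summing to 0.04278.
The posterior is then P(r = 1 | data) = 0.0020862, P(r = 3 | data) = 0.11266, P(r = 5 | data) = 0.43463, P(r = 6 | data) = 0.45063.
Averaging over the posterior, P(red next | data) = (6/7)(0.0020862) + (4/7)(0.11266) + (2/7)(0.43463) + (1/7)(0.45063) = 0.25472.

0.2547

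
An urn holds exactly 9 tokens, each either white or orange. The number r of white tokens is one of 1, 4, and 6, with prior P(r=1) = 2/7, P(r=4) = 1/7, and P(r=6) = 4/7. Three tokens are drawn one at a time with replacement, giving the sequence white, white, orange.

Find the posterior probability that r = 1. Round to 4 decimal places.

The likelihood of the observed sequence under each hypothesis: P(data | r = 1) = (1/9)(1/9)(8/9) = 0.010974; P(data | r = 4) = (4/9)(4/9)(5/9) = 0.10974; P(data | r = 6) = (6/9)(6/9)(3/9) = 0.14815.
Multiplying each by its prior: 2/7 · 0.010974 = 0.0031354, 1/7 · 0.10974 = 0.015677, 4/7 · 0.14815 = 0.084656; these sum to 0.10347.
So P(r = 1 | data) = (0.0031354) / (0.10347) = 0.030303.

0.0303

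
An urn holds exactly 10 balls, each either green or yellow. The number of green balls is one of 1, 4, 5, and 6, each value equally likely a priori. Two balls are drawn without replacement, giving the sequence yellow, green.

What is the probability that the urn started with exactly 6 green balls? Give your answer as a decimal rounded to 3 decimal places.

Under each hypothesis, the probability of the observed sequence is: P(data | r = 1) = (9/10)(1/9) = 1/10; P(data | r = 4) = (6/10)(4/9) = 4/15; P(data | r = 5) = (5/10)(5/9) = 5/18; P(data | r = 6) = (4/10)(6/9) = 4/15.
The prior-weighted likelihoods are 1/4 · 1/10 = 1/40, 1/4 · 4/15 = 1/15, 1/4 · 5/18 = 5/72, 1/4 · 4/15 = 1/15; with total 41/180.
So P(r = 6 | data) = (1/15) / (41/180) = 12/41.

0.293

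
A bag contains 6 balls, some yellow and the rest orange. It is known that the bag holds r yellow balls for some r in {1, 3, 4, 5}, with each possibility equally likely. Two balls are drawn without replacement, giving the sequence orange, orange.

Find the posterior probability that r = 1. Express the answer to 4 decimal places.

The likelihood of the observed sequence under each hypothesis: P(data | r = 1) = (5/6)(4/5) = 2/3; P(data | r = 3) = (3/6)(2/5) = 1/5; P(data | r = 4) = (2/6)(1/5) = 1/15; P(data | r = 5) = (1/6)(0/5) = 0.
Weighting by the prior gives 1/4 · 2/3 = 1/6, 1/4 · 1/5 = 1/20, 1/4 · 1/15 = 1/60, 1/4 · 0 = 0; these sum to 7/30.
Therefore the posterior P(r = 1 | data) = (1/6) / (7/30) = 5/7.

0.7143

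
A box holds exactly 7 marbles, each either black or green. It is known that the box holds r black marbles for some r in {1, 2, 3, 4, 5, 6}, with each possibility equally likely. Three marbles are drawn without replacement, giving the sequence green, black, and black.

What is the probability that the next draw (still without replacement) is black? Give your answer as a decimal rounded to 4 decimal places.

The likelihood of the observed sequence under each hypothesis: P(data | r = 1) = (6/7)(1/6)(0/5) = 0; P(data | r = 2) = (5/7)(2/6)(1/5) = 1/21; P(data | r = 3) = (4/7)(3/6)(2/5) = 4/35; P(data | r = 4) = (3/7)(4/6)(3/5) = 6/35; P(data | r = 5) = (2/7)(5/6)(4/5) = 4/21; P(data | r = 6) = (1/7)(6/6)(5/5) = 1/7.
Weighting by the prior gives 1/6 · 0 = 0, 1/6 · 1/21 = 1/126, 1/6 · 4/35 = 2/105, 1/6 · 6/35 = 1/35, 1/6 · 4/21 = 2/63, 1/6 · 1/7 = 1/42; with total 1/9.
Dividing through by the total gives posterior P(r = 1 | data) = 0, P(r = 2 | data) = 1/14, P(r = 3 | data) = 6/35, P(r = 4 | data) = 9/35, P(r = 5 | data) = 2/7, P(r = 6 | data) = 3/14.
The predictive probability is P(black next | data) = (0)(1/14) + (1/4)(6/35) + (1/2)(9/35) + (3/4)(2/7) + (1)(3/14) = 3/5.

0.6000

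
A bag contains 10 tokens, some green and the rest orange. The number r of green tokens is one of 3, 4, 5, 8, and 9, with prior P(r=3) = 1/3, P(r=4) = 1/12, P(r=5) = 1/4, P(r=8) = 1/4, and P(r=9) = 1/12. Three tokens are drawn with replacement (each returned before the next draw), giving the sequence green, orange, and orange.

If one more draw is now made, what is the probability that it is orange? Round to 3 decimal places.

0.582

Under each hypothesis, the probability of the observed sequence is: P(data | r = 3) = (3/10)(7/10)(7/10) = 0.147; P(data | r = 4) = (4/10)(6/10)(6/10) = 0.144; P(data | r = 5) = (5/10)(5/10)(5/10) = 0.125; P(data | r = 8) = (8/10)(2/10)(2/10) = 0.032; P(data | r = 9) = (9/10)(1/10)(1/10) = 0.009.
The prior-weighted likelihoods are 1/3 · 0.147 = 0.049, 1/12 · 0.144 = 0.012, 1/4 · 0.125 = 0.03125, 1/4 · 0.032 = 0.008, 1/12 · 0.009 = 0.00075; these sum to 0.101.
The posterior is then P(r = 3 | data) = 0.48515, P(r = 4 | data) = 0.11881, P(r = 5 | data) = 0.30941, P(r = 8 | data) = 0.079208, P(r = 9 | data) = 0.0074257.
Averaging over the posterior, P(orange next | data) = (7/10)(0.48515) + (3/5)(0.11881) + (1/2)(0.30941) + (1/5)(0.079208) + (1/10)(0.0074257) = 0.58218.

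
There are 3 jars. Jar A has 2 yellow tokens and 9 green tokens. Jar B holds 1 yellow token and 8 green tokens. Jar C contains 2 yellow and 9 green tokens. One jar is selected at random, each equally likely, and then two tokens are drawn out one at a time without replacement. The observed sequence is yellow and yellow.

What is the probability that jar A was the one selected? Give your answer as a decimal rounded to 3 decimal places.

0.500

Under each hypothesis, the probability of the observed sequence is: P(data | jar A) = (2/11)(1/10) = 1/55; P(data | jar B) = (1/9)(0/8) = 0; P(data | jar C) = (2/11)(1/10) = 1/55.
Multiplying each by its prior: 1/3 · 1/55 = 1/165, 1/3 · 0 = 0, 1/3 · 1/55 = 1/165; summing to 2/165.
Hence P(jar A | data) = (1/165) / (2/165) = 1/2.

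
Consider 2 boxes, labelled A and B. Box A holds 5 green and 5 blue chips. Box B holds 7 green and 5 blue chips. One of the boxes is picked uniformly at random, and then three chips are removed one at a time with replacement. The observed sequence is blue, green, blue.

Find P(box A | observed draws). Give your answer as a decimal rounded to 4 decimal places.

Under each hypothesis, the probability of the observed sequence is: P(data | box A) = (5/10)(5/10)(5/10) = 0.125; P(data | box B) = (5/12)(7/12)(5/12) = 0.10127.
Weighting by the prior gives 1/2 · 0.125 = 0.0625, 1/2 · 0.10127 = 0.050637; with total 0.11314.
So P(box A | data) = (0.0625) / (0.11314) = 0.55243.

0.5524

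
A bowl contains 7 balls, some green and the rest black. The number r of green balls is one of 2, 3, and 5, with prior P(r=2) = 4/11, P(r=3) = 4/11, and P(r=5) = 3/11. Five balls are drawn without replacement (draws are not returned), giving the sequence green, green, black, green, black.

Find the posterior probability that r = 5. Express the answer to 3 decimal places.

0.556

The likelihood of the observed sequence under each hypothesis: P(data | r = 2) = (2/7)(1/6)(5/5)(0/4) = 0; P(data | r = 3) = (3/7)(2/6)(4/5)(1/4)(3/3) = 1/35; P(data | r = 5) = (5/7)(4/6)(2/5)(3/4)(1/3) = 1/21.
Weighting by the prior gives 4/11 · 0 = 0, 4/11 · 1/35 = 4/385, 3/11 · 1/21 = 1/77; these sum to 9/385.
By Bayes' rule, P(r = 5 | data) = (1/77) / (9/385) = 5/9.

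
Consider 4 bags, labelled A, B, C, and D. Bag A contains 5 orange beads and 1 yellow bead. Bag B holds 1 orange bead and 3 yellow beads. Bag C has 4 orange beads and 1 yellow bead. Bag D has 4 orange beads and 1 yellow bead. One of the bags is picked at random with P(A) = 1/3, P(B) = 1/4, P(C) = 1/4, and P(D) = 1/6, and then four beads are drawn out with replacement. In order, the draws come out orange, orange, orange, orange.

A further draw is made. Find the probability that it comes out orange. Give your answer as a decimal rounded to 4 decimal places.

Compute the likelihood of the observed sequence for each case: P(data | bag A) = (5/6)(5/6)(5/6)(5/6) = 0.48225; P(data | bag B) = (1/4)(1/4)(1/4)(1/4) = 0.0039062; P(data | bag C) = (4/5)(4/5)(4/5)(4/5) = 0.4096; P(data | bag D) = (4/5)(4/5)(4/5)(4/5) = 0.4096.
Multiplying each by its prior: 1/3 · 0.48225 = 0.16075, 1/4 · 0.0039062 = 0.00097656, 1/4 · 0.4096 = 0.1024, 1/6 · 0.4096 = 0.068267; these sum to 0.33239.
Normalising, the posterior is P(bag A | data) = 0.48362, P(bag B | data) = 0.002938, P(bag C | data) = 0.30807, P(bag D | data) = 0.20538.
So P(orange next | data) = Σ P(orange next | H) P(H | data) = (5/6)(0.48362) + (1/4)(0.002938) + (4/5)(0.30807) + (4/5)(0.20538) = 0.8145.

0.8145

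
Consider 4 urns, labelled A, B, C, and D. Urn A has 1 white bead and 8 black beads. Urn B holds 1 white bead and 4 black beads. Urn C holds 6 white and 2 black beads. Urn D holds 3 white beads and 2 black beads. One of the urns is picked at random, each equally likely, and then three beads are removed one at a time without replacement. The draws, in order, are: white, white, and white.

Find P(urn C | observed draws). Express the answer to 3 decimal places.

Under each hypothesis, the probability of the observed sequence is: P(data | urn A) = (1/9)(0/8) = 0; P(data | urn B) = (1/5)(0/4) = 0; P(data | urn C) = (6/8)(5/7)(4/6) = 5/14; P(data | urn D) = (3/5)(2/4)(1/3) = 1/10.
Multiplying each by its prior: 1/4 · 0 = 0, 1/4 · 0 = 0, 1/4 · 5/14 = 5/56, 1/4 · 1/10 = 1/40; with total 4/35.
So P(urn C | data) = (5/56) / (4/35) = 25/32.

0.781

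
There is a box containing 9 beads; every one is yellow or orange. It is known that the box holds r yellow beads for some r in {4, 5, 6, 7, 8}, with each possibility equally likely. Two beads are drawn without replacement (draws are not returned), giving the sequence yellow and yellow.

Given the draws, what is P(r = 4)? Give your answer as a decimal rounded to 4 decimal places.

0.0750

For each hypothesis, P(data | H) works out to: P(data | r = 4) = (4/9)(3/8) = 1/6; P(data | r = 5) = (5/9)(4/8) = 5/18; P(data | r = 6) = (6/9)(5/8) = 5/12; P(data | r = 7) = (7/9)(6/8) = 7/12; P(data | r = 8) = (8/9)(7/8) = 7/9.
Weighting by the prior gives 1/5 · 1/6 = 1/30, 1/5 · 5/18 = 1/18, 1/5 · 5/12 = 1/12, 1/5 · 7/12 = 7/60, 1/5 · 7/9 = 7/45; these sum to 4/9.
Hence P(r = 4 | data) = (1/30) / (4/9) = 3/40.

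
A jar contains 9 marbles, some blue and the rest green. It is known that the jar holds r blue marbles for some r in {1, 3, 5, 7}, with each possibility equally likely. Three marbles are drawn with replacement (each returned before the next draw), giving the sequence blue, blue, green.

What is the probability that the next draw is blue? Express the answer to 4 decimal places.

Under each hypothesis, the probability of the observed sequence is: P(data | r = 1) = (1/9)(1/9)(8/9) = 0.010974; P(data | r = 3) = (3/9)(3/9)(6/9) = 0.074074; P(data | r = 5) = (5/9)(5/9)(4/9) = 0.13717; P(data | r = 7) = (7/9)(7/9)(2/9) = 0.13443.
The prior-weighted likelihoods are 1/4 · 0.010974 = 0.0027435, 1/4 · 0.074074 = 0.018519, 1/4 · 0.13717 = 0.034294, 1/4 · 0.13443 = 0.033608; these sum to 0.089163.
The posterior is then P(r = 1 | data) = 0.030769, P(r = 3 | data) = 0.20769, P(r = 5 | data) = 0.38462, P(r = 7 | data) = 0.37692.
The predictive probability is P(blue next | data) = (1/9)(0.030769) + (1/3)(0.20769) + (5/9)(0.38462) + (7/9)(0.37692) = 0.57949.

0.5795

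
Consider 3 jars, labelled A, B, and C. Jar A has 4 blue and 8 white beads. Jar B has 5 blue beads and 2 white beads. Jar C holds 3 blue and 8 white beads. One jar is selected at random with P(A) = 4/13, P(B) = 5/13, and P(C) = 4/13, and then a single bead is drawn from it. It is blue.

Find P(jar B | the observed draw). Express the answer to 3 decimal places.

0.596

Under each hypothesis, the probability of this draw is: P(data | jar A) = (4/12) = 0.33333; P(data | jar B) = (5/7) = 0.71429; P(data | jar C) = (3/11) = 0.27273.
Weighting by the prior gives 4/13 · 0.33333 = 0.10256, 5/13 · 0.71429 = 0.27473, 4/13 · 0.27273 = 0.083916; summing to 0.46121.
By Bayes' rule, P(jar B | data) = (0.27473) / (0.46121) = 0.59567.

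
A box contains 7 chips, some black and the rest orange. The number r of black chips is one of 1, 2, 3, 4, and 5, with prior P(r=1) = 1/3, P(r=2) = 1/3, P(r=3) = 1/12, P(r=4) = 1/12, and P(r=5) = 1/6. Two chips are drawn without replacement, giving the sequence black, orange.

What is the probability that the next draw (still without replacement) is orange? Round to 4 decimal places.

Under each hypothesis, the probability of the observed sequence is: P(data | r = 1) = (1/7)(6/6) = 1/7; P(data | r = 2) = (2/7)(5/6) = 5/21; P(data | r = 3) = (3/7)(4/6) = 2/7; P(data | r = 4) = (4/7)(3/6) = 2/7; P(data | r = 5) = (5/7)(2/6) = 5/21.
The prior-weighted likelihoods are 1/3 · 1/7 = 1/21, 1/3 · 5/21 = 5/63, 1/12 · 2/7 = 1/42, 1/12 · 2/7 = 1/42, 1/6 · 5/21 = 5/126; with total 3/14.
The posterior is then P(r = 1 | data) = 2/9, P(r = 2 | data) = 10/27, P(r = 3 | data) = 1/9, P(r = 4 | data) = 1/9, P(r = 5 | data) = 5/27.
So P(orange next | data) = Σ P(orange next | H) P(H | data) = (1)(2/9) + (4/5)(10/27) + (3/5)(1/9) + (2/5)(1/9) + (1/5)(5/27) = 2/3.

0.6667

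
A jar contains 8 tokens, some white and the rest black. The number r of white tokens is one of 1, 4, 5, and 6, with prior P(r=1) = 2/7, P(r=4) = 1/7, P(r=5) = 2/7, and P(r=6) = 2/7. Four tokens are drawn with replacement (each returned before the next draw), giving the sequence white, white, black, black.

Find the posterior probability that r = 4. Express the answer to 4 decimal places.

0.2344

The likelihood of the observed sequence under each hypothesis: P(data | r = 1) = (1/8)(1/8)(7/8)(7/8) = 0.011963; P(data | r = 4) = (4/8)(4/8)(4/8)(4/8) = 0.0625; P(data | r = 5) = (5/8)(5/8)(3/8)(3/8) = 0.054932; P(data | r = 6) = (6/8)(6/8)(2/8)(2/8) = 0.035156.
Multiplying each by its prior: 2/7 · 0.011963 = 0.003418, 1/7 · 0.0625 = 0.0089286, 2/7 · 0.054932 = 0.015695, 2/7 · 0.035156 = 0.010045; summing to 0.038086.
So P(r = 4 | data) = (0.0089286) / (0.038086) = 0.23443.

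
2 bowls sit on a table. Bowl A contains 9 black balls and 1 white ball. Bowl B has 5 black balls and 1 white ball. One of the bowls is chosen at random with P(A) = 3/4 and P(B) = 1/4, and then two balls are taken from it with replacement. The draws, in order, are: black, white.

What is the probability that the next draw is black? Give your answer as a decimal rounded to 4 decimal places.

Compute the likelihood of the observed sequence for each case: P(data | bowl A) = (9/10)(1/10) = 9/100; P(data | bowl B) = (5/6)(1/6) = 5/36.
The prior-weighted likelihoods are 3/4 · 9/100 = 27/400, 1/4 · 5/36 = 5/144; summing to 23/225.
The posterior is then P(bowl A | data) = 0.66033, P(bowl B | data) = 0.33967.
So P(black next | data) = Σ P(black next | H) P(H | data) = (9/10)(0.66033) + (5/6)(0.33967) = 0.87736.

0.8774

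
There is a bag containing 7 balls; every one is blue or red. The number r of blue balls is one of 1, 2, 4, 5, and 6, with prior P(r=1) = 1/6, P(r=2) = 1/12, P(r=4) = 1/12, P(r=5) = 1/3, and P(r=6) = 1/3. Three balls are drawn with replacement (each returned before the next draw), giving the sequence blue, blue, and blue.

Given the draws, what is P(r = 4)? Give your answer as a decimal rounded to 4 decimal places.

The likelihood of the observed sequence under each hypothesis: P(data | r = 1) = (1/7)(1/7)(1/7) = 0.0029155; P(data | r = 2) = (2/7)(2/7)(2/7) = 0.023324; P(data | r = 4) = (4/7)(4/7)(4/7) = 0.18659; P(data | r = 5) = (5/7)(5/7)(5/7) = 0.36443; P(data | r = 6) = (6/7)(6/7)(6/7) = 0.62974.
Weighting by the prior gives 1/6 · 0.0029155 = 0.00048591, 1/12 · 0.023324 = 0.0019436, 1/12 · 0.18659 = 0.015549, 1/3 · 0.36443 = 0.12148, 1/3 · 0.62974 = 0.20991; these sum to 0.34937.
Hence P(r = 4 | data) = (0.015549) / (0.34937) = 0.044506.

0.0445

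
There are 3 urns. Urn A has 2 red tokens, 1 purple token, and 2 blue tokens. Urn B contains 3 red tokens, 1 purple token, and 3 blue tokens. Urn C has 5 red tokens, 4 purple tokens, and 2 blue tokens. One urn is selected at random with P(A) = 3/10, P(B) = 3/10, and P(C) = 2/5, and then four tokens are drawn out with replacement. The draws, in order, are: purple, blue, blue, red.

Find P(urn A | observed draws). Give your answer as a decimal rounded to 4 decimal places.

0.4085

Compute the likelihood of the observed sequence for each case: P(data | urn A) = (1/5)(2/5)(2/5)(2/5) = 0.0128; P(data | urn B) = (1/7)(3/7)(3/7)(3/7) = 0.011245; P(data | urn C) = (4/11)(2/11)(2/11)(5/11) = 0.0054641.
The prior-weighted likelihoods are 3/10 · 0.0128 = 0.00384, 3/10 · 0.011245 = 0.0033736, 2/5 · 0.0054641 = 0.0021856; summing to 0.0093992.
Therefore the posterior P(urn A | data) = (0.00384) / (0.0093992) = 0.40854.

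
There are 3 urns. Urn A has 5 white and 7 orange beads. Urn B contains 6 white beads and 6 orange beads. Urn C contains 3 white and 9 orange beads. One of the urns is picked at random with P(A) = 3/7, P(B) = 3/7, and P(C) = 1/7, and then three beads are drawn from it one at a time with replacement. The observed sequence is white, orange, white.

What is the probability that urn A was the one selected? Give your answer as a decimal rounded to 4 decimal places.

0.4187

Compute the likelihood of the observed sequence for each case: P(data | urn A) = (5/12)(7/12)(5/12) = 0.10127; P(data | urn B) = (6/12)(6/12)(6/12) = 0.125; P(data | urn C) = (3/12)(9/12)(3/12) = 0.046875.
The prior-weighted likelihoods are 3/7 · 0.10127 = 0.043403, 3/7 · 0.125 = 0.053571, 1/7 · 0.046875 = 0.0066964; summing to 0.10367.
By Bayes' rule, P(urn A | data) = (0.043403) / (0.10367) = 0.41866.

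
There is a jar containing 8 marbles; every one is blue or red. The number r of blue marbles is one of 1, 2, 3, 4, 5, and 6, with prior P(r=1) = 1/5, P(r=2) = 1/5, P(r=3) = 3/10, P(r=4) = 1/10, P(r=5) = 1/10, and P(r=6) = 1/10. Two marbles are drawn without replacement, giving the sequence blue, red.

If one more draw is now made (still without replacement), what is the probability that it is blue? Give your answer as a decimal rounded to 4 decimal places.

0.3730

For each hypothesis, P(data | H) works out to: P(data | r = 1) = (1/8)(7/7) = 1/8; P(data | r = 2) = (2/8)(6/7) = 3/14; P(data | r = 3) = (3/8)(5/7) = 15/56; P(data | r = 4) = (4/8)(4/7) = 2/7; P(data | r = 5) = (5/8)(3/7) = 15/56; P(data | r = 6) = (6/8)(2/7) = 3/14.
The prior-weighted likelihoods are 1/5 · 1/8 = 1/40, 1/5 · 3/14 = 3/70, 3/10 · 15/56 = 9/112, 1/10 · 2/7 = 1/35, 1/10 · 15/56 = 3/112, 1/10 · 3/14 = 3/140; summing to 9/40.
The posterior is then P(r = 1 | data) = 1/9, P(r = 2 | data) = 4/21, P(r = 3 | data) = 5/14, P(r = 4 | data) = 8/63, P(r = 5 | data) = 5/42, P(r = 6 | data) = 2/21.
So P(blue next | data) = Σ P(blue next | H) P(H | data) = (0)(1/9) + (1/6)(4/21) + (1/3)(5/14) + (1/2)(8/63) + (2/3)(5/42) + (5/6)(2/21) = 47/126.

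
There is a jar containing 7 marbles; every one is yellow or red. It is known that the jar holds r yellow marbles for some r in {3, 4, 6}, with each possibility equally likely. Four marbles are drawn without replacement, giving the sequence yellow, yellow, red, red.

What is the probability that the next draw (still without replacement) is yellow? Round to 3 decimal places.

Compute the likelihood of the observed sequence for each case: P(data | r = 3) = (3/7)(2/6)(4/5)(3/4) = 3/35; P(data | r = 4) = (4/7)(3/6)(3/5)(2/4) = 3/35; P(data | r = 6) = (6/7)(5/6)(1/5)(0/4) = 0.
Multiplying each by its prior: 1/3 · 3/35 = 1/35, 1/3 · 3/35 = 1/35, 1/3 · 0 = 0; these sum to 2/35.
The posterior is then P(r = 3 | data) = 1/2, P(r = 4 | data) = 1/2, P(r = 6 | data) = 0.
The predictive probability is P(yellow next | data) = (1/3)(1/2) + (2/3)(1/2) = 1/2.

0.500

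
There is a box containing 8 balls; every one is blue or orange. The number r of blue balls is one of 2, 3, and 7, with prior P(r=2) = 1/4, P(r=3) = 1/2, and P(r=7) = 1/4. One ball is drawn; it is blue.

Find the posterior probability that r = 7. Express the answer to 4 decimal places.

0.4667

For each hypothesis, P(data | H) works out to: P(data | r = 2) = (2/8) = 1/4; P(data | r = 3) = (3/8) = 3/8; P(data | r = 7) = (7/8) = 7/8.
Weighting by the prior gives 1/4 · 1/4 = 1/16, 1/2 · 3/8 = 3/16, 1/4 · 7/8 = 7/32; summing to 15/32.
So P(r = 7 | data) = (7/32) / (15/32) = 7/15.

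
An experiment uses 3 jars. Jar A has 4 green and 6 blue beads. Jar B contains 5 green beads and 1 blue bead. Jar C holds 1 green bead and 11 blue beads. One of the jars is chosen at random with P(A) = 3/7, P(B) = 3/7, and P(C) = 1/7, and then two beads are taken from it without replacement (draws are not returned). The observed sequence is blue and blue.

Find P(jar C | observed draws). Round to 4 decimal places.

The likelihood of the observed sequence under each hypothesis: P(data | jar A) = (6/10)(5/9) = 1/3; P(data | jar B) = (1/6)(0/5) = 0; P(data | jar C) = (11/12)(10/11) = 5/6.
The prior-weighted likelihoods are 3/7 · 1/3 = 1/7, 3/7 · 0 = 0, 1/7 · 5/6 = 5/42; with total 11/42.
Hence P(jar C | data) = (5/42) / (11/42) = 5/11.

0.4545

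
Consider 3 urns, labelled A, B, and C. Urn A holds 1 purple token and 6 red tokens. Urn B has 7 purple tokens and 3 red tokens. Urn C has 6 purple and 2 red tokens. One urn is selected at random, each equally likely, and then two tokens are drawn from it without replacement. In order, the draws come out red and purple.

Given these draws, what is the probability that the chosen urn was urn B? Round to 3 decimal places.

0.395

Under each hypothesis, the probability of the observed sequence is: P(data | urn A) = (6/7)(1/6) = 1/7; P(data | urn B) = (3/10)(7/9) = 7/30; P(data | urn C) = (2/8)(6/7) = 3/14.
The prior-weighted likelihoods are 1/3 · 1/7 = 1/21, 1/3 · 7/30 = 7/90, 1/3 · 3/14 = 1/14; these sum to 62/315.
So P(urn B | data) = (7/90) / (62/315) = 49/124.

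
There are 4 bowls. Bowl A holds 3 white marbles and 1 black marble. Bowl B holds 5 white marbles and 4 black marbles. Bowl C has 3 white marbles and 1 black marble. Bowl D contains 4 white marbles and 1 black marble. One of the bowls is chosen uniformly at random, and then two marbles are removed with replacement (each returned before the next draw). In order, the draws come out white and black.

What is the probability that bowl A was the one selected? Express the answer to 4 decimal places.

0.2398

For each hypothesis, P(data | H) works out to: P(data | bowl A) = (3/4)(1/4) = 0.1875; P(data | bowl B) = (5/9)(4/9) = 0.24691; P(data | bowl C) = (3/4)(1/4) = 0.1875; P(data | bowl D) = (4/5)(1/5) = 0.16.
Multiplying each by its prior: 1/4 · 0.1875 = 0.046875, 1/4 · 0.24691 = 0.061728, 1/4 · 0.1875 = 0.046875, 1/4 · 0.16 = 0.04; with total 0.19548.
Hence P(bowl A | data) = (0.046875) / (0.19548) = 0.2398.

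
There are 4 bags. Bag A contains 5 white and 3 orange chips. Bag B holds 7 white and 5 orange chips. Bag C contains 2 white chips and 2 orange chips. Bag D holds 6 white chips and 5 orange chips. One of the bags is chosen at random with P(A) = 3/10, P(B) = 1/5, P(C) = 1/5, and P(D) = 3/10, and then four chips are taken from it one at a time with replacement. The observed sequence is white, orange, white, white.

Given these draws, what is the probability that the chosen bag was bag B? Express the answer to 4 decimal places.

Under each hypothesis, the probability of the observed sequence is: P(data | bag A) = (5/8)(3/8)(5/8)(5/8) = 0.091553; P(data | bag B) = (7/12)(5/12)(7/12)(7/12) = 0.082706; P(data | bag C) = (2/4)(2/4)(2/4)(2/4) = 0.0625; P(data | bag D) = (6/11)(5/11)(6/11)(6/11) = 0.073765.
Multiplying each by its prior: 3/10 · 0.091553 = 0.027466, 1/5 · 0.082706 = 0.016541, 1/5 · 0.0625 = 0.0125, 3/10 · 0.073765 = 0.02213; summing to 0.078637.
Hence P(bag B | data) = (0.016541) / (0.078637) = 0.21035.

0.2104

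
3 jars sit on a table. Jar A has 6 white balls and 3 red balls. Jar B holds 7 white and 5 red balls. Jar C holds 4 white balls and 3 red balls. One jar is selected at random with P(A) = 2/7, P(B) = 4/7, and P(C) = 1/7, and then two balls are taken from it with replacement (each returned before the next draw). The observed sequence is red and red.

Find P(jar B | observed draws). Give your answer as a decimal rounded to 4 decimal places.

0.6311

Under each hypothesis, the probability of the observed sequence is: P(data | jar A) = (3/9)(3/9) = 0.11111; P(data | jar B) = (5/12)(5/12) = 0.17361; P(data | jar C) = (3/7)(3/7) = 0.18367.
The prior-weighted likelihoods are 2/7 · 0.11111 = 0.031746, 4/7 · 0.17361 = 0.099206, 1/7 · 0.18367 = 0.026239; these sum to 0.15719.
Therefore the posterior P(jar B | data) = (0.099206) / (0.15719) = 0.63112.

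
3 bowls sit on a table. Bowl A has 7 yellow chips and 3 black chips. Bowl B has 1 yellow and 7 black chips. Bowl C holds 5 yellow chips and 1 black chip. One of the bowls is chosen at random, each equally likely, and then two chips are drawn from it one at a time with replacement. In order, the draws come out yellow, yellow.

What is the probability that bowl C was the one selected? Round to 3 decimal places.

0.579

The likelihood of the observed sequence under each hypothesis: P(data | bowl A) = (7/10)(7/10) = 0.49; P(data | bowl B) = (1/8)(1/8) = 0.015625; P(data | bowl C) = (5/6)(5/6) = 0.69444.
Weighting by the prior gives 1/3 · 0.49 = 0.16333, 1/3 · 0.015625 = 0.0052083, 1/3 · 0.69444 = 0.23148; with total 0.40002.
Hence P(bowl C | data) = (0.23148) / (0.40002) = 0.57867.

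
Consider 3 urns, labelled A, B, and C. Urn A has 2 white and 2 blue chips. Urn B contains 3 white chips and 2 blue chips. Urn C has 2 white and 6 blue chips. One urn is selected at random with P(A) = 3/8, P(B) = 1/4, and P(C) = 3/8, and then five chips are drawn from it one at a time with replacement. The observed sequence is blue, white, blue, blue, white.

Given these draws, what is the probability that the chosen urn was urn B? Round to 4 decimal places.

Under each hypothesis, the probability of the observed sequence is: P(data | urn A) = (2/4)(2/4)(2/4)(2/4)(2/4) = 0.03125; P(data | urn B) = (2/5)(3/5)(2/5)(2/5)(3/5) = 0.02304; P(data | urn C) = (6/8)(2/8)(6/8)(6/8)(2/8) = 0.026367.
Multiplying each by its prior: 3/8 · 0.03125 = 0.011719, 1/4 · 0.02304 = 0.00576, 3/8 · 0.026367 = 0.0098877; summing to 0.027366.
Hence P(urn B | data) = (0.00576) / (0.027366) = 0.21048.

0.2105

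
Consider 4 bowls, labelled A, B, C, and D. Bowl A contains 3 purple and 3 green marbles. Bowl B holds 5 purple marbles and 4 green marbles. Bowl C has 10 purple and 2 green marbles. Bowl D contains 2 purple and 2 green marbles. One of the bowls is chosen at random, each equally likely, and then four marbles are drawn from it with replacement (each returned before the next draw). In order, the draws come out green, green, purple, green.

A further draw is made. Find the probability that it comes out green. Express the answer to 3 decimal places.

0.478

The likelihood of the observed sequence under each hypothesis: P(data | bowl A) = (3/6)(3/6)(3/6)(3/6) = 0.0625; P(data | bowl B) = (4/9)(4/9)(5/9)(4/9) = 0.048773; P(data | bowl C) = (2/12)(2/12)(10/12)(2/12) = 0.003858; P(data | bowl D) = (2/4)(2/4)(2/4)(2/4) = 0.0625.
Weighting by the prior gives 1/4 · 0.0625 = 0.015625, 1/4 · 0.048773 = 0.012193, 1/4 · 0.003858 = 0.00096451, 1/4 · 0.0625 = 0.015625; summing to 0.044408.
Dividing through by the total gives posterior P(bowl A | data) = 0.35185, P(bowl B | data) = 0.27457, P(bowl C | data) = 0.021719, P(bowl D | data) = 0.35185.
So P(green next | data) = Σ P(green next | H) P(H | data) = (1/2)(0.35185) + (4/9)(0.27457) + (1/6)(0.021719) + (1/2)(0.35185) = 0.47751.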